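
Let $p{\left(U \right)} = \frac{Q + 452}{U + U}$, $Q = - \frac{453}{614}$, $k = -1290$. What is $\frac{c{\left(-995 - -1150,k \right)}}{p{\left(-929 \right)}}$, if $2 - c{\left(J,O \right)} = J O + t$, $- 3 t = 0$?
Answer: $- \frac{228107641024}{277075} \approx -8.2327 \cdot 10^{5}$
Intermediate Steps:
$t = 0$ ($t = \left(- \frac{1}{3}\right) 0 = 0$)
$Q = - \frac{453}{614}$ ($Q = \left(-453\right) \frac{1}{614} = - \frac{453}{614} \approx -0.73779$)
$c{\left(J,O \right)} = 2 - J O$ ($c{\left(J,O \right)} = 2 - \left(J O + 0\right) = 2 - J O$)
$p{\left(U \right)} = \frac{277075}{1228 U}$ ($p{\left(U \right)} = \frac{- \frac{453}{614} + 452}{U + U} = \frac{277075}{614 \cdot 2 U} = \frac{277075 \frac{1}{2 U}}{614} = \frac{277075}{1228 U}$)
$\frac{c{\left(-995 - -1150,k \right)}}{p{\left(-929 \right)}} = \frac{2 - \left(-995 - -1150\right) \left(-1290\right)}{\frac{277075}{1228} \frac{1}{-929}} = \frac{2 - \left(-995 + 1150\right) \left(-1290\right)}{\frac{277075}{1228} \left(- \frac{1}{929}\right)} = \frac{2 - 155 \left(-1290\right)}{- \frac{277075}{1140812}} = \left(2 + 199950\right) \left(- \frac{1140812}{277075}\right) = 199952 \left(- \frac{1140812}{277075}\right) = - \frac{228107641024}{277075}$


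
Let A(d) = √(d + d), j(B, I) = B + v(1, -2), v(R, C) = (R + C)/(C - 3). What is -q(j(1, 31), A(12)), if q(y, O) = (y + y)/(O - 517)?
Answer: 6204/1336325 + 24*√6/1336325 ≈ 0.0046866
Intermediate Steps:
v(R, C) = (C + R)/(-3 + C)
j(B, I) = ⅕ + B (j(B, I) = B + (-2 + 1)/(-3 - 2) = B - 1/(-5) = B - ⅕*(-1) = B + ⅕ = ⅕ + B)
A(d) = √2*√d (A(d) = √(2*d) = √2*√d)
q(y, O) = 2*y/(-517 + O) (q(y, O) = (2*y)/(-517 + O) = 2*y/(-517 + O))
-q(j(1, 31), A(12)) = -2*(⅕ + 1)/(-517 + √2*√12) = -2*6/(5*(-517 + √2*(2*√3))) = -2*6/(5*(-517 + 2*√6)) = -12/(5*(-517 + 2*√6))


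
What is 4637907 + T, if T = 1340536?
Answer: 5978443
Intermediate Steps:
4637907 + T = 4637907 + 1340536 = 5978443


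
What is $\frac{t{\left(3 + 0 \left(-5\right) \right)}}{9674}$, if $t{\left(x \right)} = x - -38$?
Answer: $\frac{41}{9674} \approx 0.0042382$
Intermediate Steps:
$t{\left(x \right)} = 38 + x$ ($t{\left(x \right)} = x + 38 = 38 + x$)
$\frac{t{\left(3 + 0 \left(-5\right) \right)}}{9674} = \frac{38 + \left(3 + 0 \left(-5\right)\right)}{9674} = \left(38 + \left(3 + 0\right)\right) \frac{1}{9674} = \left(38 + 3\right) \frac{1}{9674} = 41 \cdot \frac{1}{9674} = \frac{41}{9674}$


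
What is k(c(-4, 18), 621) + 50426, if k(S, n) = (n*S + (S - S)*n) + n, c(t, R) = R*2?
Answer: 73403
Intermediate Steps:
c(t, R) = 2*R
k(S, n) = n + S*n (k(S, n) = (S*n + 0*n) + n = (S*n + 0) + n = S*n + n = n + S*n)
k(c(-4, 18), 621) + 50426 = 621*(1 + 2*18) + 50426 = 621*(1 + 36) + 50426 = 621*37 + 50426 = 22977 + 50426 = 73403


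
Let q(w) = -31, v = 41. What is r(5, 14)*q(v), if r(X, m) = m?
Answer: -434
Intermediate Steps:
r(5, 14)*q(v) = 14*(-31) = -434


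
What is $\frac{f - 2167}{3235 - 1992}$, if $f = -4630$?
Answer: $- \frac{6797}{1243} \approx -5.4682$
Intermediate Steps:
$\frac{f - 2167}{3235 - 1992} = \frac{-4630 - 2167}{3235 - 1992} = - \frac{6797}{1243}$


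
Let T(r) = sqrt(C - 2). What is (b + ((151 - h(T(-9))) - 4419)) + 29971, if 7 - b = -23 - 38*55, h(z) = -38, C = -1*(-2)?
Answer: 27861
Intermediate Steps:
C = 2
T(r) = 0 (T(r) = sqrt(2 - 2) = sqrt(0) = 0)
b = 2120 (b = 7 - (-23 - 38*55) = 7 - (-23 - 2090) = 7 - 1*(-2113) = 7 + 2113 = 2120)
(b + ((151 - h(T(-9))) - 4419)) + 29971 = (2120 + ((151 - 1*(-38)) - 4419)) + 29971 = (2120 + ((151 + 38) - 4419)) + 29971 = (2120 + (189 - 4419)) + 29971 = (2120 - 4230) + 29971 = -2110 + 29971 = 27861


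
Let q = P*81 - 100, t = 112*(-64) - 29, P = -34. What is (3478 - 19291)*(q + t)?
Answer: 158936463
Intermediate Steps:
t = -7197 (t = -7168 - 29 = -7197)
q = -2854 (q = -34*81 - 100 = -2754 - 100 = -2854)
(3478 - 19291)*(q + t) = (3478 - 19291)*(-2854 - 7197) = -15813*(-10051) = 158936463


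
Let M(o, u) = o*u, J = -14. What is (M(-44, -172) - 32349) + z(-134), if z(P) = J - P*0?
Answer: -24795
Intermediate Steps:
z(P) = -14 (z(P) = -14 - P*0 = -14 - 1*0 = -14 + 0 = -14)
(M(-44, -172) - 32349) + z(-134) = (-44*(-172) - 32349) - 14 = (7568 - 32349) - 14 = -24781 - 14 = -24795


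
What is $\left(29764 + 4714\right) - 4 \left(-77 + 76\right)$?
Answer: $34482$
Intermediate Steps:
$\left(29764 + 4714\right) - 4 \left(-77 + 76\right) = 34478 - -4 = 34478 + 4 = 34482$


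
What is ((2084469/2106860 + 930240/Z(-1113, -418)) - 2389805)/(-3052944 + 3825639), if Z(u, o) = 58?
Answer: -145034549133899/47210845443300 ≈ -3.0721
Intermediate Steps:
((2084469/2106860 + 930240/Z(-1113, -418)) - 2389805)/(-3052944 + 3825639) = ((2084469/2106860 + 930240/58) - 2389805)/(-3052944 + 3825639) = ((2084469*(1/2106860) + 930240*(1/58)) - 2389805)/772695 = ((2084469/2106860 + 465120/29) - 2389805)*(1/772695) = (980003172801/61098940 - 2389805)*(1/772695) = -145034549133899/61098940*1/772695 = -145034549133899/47210845443300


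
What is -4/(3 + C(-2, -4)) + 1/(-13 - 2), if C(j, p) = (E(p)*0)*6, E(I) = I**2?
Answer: -7/5 ≈ -1.4000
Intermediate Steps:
C(j, p) = 0 (C(j, p) = (p**2*0)*6 = 0*6 = 0)
-4/(3 + C(-2, -4)) + 1/(-13 - 2) = -4/(3 + 0) + 1/(-13 - 2) = -4/3 + 1/(-15) = (1/3)*(-4) - 1/15 = -4/3 - 1/15 = -7/5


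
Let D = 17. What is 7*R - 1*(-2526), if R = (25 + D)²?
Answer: 14874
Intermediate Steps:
R = 1764 (R = (25 + 17)² = 42² = 1764)
7*R - 1*(-2526) = 7*1764 - 1*(-2526) = 12348 + 2526 = 14874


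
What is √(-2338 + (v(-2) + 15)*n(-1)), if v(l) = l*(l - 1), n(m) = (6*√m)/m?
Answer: √(-2338 - 126*I) ≈ 1.3024 - 48.37*I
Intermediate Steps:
n(m) = 6/√m
v(l) = l*(-1 + l)
√(-2338 + (v(-2) + 15)*n(-1)) = √(-2338 + (-2*(-1 - 2) + 15)*(6/√(-1))) = √(-2338 + (-2*(-3) + 15)*(6*(-I))) = √(-2338 + (6 + 15)*(-6*I)) = √(-2338 + 21*(-6*I)) = √(-2338 - 126*I)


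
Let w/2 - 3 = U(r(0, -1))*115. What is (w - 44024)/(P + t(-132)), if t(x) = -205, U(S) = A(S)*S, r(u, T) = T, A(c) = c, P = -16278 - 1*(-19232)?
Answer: -43788/2749 ≈ -15.929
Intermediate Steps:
P = 2954 (P = -16278 + 19232 = 2954)
U(S) = S**2 (U(S) = S*S = S**2)
w = 236 (w = 6 + 2*((-1)**2*115) = 6 + 2*(1*115) = 6 + 2*115 = 6 + 230 = 236)
(w - 44024)/(P + t(-132)) = (236 - 44024)/(2954 - 205) = -43788/2749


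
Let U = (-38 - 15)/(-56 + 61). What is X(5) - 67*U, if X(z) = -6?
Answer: 3521/5 ≈ 704.20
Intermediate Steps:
U = -53/5 ≈ -10.600
X(5) - 67*U = -6 - 67*(-53/5) = -6 + 3551/5 = 3521/5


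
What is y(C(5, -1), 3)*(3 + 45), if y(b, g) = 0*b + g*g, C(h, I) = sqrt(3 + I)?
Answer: 432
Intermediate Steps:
y(b, g) = g**2 (y(b, g) = 0 + g**2 = g**2)
y(C(5, -1), 3)*(3 + 45) = 3**2*(3 + 45) = 9*48 = 432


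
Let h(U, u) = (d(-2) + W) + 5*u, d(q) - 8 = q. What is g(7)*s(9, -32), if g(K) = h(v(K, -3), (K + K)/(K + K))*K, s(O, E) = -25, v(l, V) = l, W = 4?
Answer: -2625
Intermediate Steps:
d(q) = 8 + q
h(U, u) = 10 + 5*u (h(U, u) = ((8 - 2) + 4) + 5*u = (6 + 4) + 5*u = 10 + 5*u)
g(K) = 15*K (g(K) = (10 + 5*((K + K)/(K + K)))*K = (10 + 5*((2*K)/((2*K))))*K = (10 + 5*((2*K)*(1/(2*K))))*K = (10 + 5*1)*K = (10 + 5)*K = 15*K)
g(7)*s(9, -32) = (15*7)*(-25) = 105*(-25) = -2625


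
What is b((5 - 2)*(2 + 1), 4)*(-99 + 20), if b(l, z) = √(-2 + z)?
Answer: -79*√2 ≈ -111.72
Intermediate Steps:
b((5 - 2)*(2 + 1), 4)*(-99 + 20) = √(-2 + 4)*(-99 + 20) = √2*(-79) = -79*√2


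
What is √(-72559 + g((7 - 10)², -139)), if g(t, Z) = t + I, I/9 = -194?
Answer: 2*I*√18574 ≈ 272.57*I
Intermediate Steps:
I = -1746 (I = 9*(-194) = -1746)
g(t, Z) = -1746 + t (g(t, Z) = t - 1746 = -1746 + t)
√(-72559 + g((7 - 10)², -139)) = √(-72559 + (-1746 + (7 - 10)²)) = √(-72559 + (-1746 + (-3)²)) = √(-72559 + (-1746 + 9)) = √(-72559 - 1737) = √(-74296) = 2*I*√18574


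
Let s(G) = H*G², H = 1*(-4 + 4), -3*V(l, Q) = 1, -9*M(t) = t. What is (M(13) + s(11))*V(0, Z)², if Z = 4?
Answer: -13/81 ≈ -0.16049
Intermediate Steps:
M(t) = -t/9
V(l, Q) = -⅓ (V(l, Q) = -⅓*1 = -⅓)
H = 0 (H = 1*0 = 0)
s(G) = 0 (s(G) = 0*G² = 0)
(M(13) + s(11))*V(0, Z)² = (-⅑*13 + 0)*(-⅓)² = (-13/9 + 0)*(⅑) = -13/9*⅑ = -13/81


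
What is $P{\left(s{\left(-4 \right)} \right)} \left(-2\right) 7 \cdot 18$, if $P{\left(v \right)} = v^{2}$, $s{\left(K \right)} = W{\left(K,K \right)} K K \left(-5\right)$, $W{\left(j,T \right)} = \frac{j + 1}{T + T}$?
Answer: $-226800$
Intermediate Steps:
$W{\left(j,T \right)} = \frac{1 + j}{2 T}$
$s{\left(K \right)} = - 5 K \left(\frac{1}{2} + \frac{K}{2}\right)$ ($s{\left(K \right)} = \frac{1 + K}{2 K} K K \left(-5\right) = \left(\frac{1}{2} + \frac{K}{2}\right) \left(- 5 K\right) = - 5 K \left(\frac{1}{2} + \frac{K}{2}\right)$)
$P{\left(s{\left(-4 \right)} \right)} \left(-2\right) 7 \cdot 18 = \left(\left(- \frac{5}{2}\right) \left(-4\right) \left(1 - 4\right)\right)^{2} \left(-2\right) 7 \cdot 18 = \left(\left(- \frac{5}{2}\right) \left(-4\right) \left(-3\right)\right)^{2} \left(\left(-14\right) 18\right) = \left(-30\right)^{2} \left(-252\right) = 900 \left(-252\right) = -226800$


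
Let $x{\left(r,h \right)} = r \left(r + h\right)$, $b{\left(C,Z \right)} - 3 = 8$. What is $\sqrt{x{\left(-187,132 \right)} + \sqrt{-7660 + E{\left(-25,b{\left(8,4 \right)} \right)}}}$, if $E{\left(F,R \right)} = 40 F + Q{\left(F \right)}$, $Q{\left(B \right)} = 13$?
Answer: $\sqrt{10285 + i \sqrt{8647}} \approx 101.42 + 0.4585 i$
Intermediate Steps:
$b{\left(C,Z \right)} = 11$ ($b{\left(C,Z \right)} = 3 + 8 = 11$)
$E{\left(F,R \right)} = 13 + 40 F$ ($E{\left(F,R \right)} = 40 F + 13 = 13 + 40 F$)
$x{\left(r,h \right)} = r \left(h + r\right)$
$\sqrt{x{\left(-187,132 \right)} + \sqrt{-7660 + E{\left(-25,b{\left(8,4 \right)} \right)}}} = \sqrt{- 187 \left(132 - 187\right) + \sqrt{-7660 + \left(13 + 40 \left(-25\right)\right)}} = \sqrt{\left(-187\right) \left(-55\right) + \sqrt{-7660 + \left(13 - 1000\right)}} = \sqrt{10285 + \sqrt{-7660 - 987}} = \sqrt{10285 + \sqrt{-8647}} = \sqrt{10285 + i \sqrt{8647}}$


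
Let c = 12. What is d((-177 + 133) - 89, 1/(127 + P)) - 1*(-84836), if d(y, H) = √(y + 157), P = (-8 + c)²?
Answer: 84836 + 2*√6 ≈ 84841.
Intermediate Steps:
P = 16 (P = (-8 + 12)² = 4² = 16)
d(y, H) = √(157 + y)
d((-177 + 133) - 89, 1/(127 + P)) - 1*(-84836) = √(157 + ((-177 + 133) - 89)) - 1*(-84836) = √(157 + (-44 - 89)) + 84836 = √(157 - 133) + 84836 = √24 + 84836 = 2*√6 + 84836 = 84836 + 2*√6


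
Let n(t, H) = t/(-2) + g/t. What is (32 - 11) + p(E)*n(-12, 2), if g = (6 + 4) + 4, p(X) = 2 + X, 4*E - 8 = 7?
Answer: 1171/24 ≈ 48.792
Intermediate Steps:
E = 15/4 (E = 2 + (1/4)*7 = 2 + 7/4 = 15/4 ≈ 3.7500)
g = 14 (g = 10 + 4 = 14)
n(t, H) = 14/t - t/2 (n(t, H) = t/(-2) + 14/t = t*(-1/2) + 14/t = -t/2 + 14/t = 14/t - t/2)
(32 - 11) + p(E)*n(-12, 2) = (32 - 11) + (2 + 15/4)*(14/(-12) - 1/2*(-12)) = 21 + 23*(14*(-1/12) + 6)/4 = 21 + 23*(-7/6 + 6)/4 = 21 + (23/4)*(29/6) = 21 + 667/24 = 1171/24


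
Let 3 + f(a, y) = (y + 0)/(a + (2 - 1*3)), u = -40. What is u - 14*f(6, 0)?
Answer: 2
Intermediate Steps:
f(a, y) = -3 + y/(-1 + a) (f(a, y) = -3 + (y + 0)/(a + (2 - 1*3)) = -3 + y/(a + (2 - 3)) = -3 + y/(a - 1) = -3 + y/(-1 + a))
u - 14*f(6, 0) = -40 - 14*(3 + 0 - 3*6)/(-1 + 6) = -40 - 14*(3 + 0 - 18)/5 = -40 - 14*(-15)/5 = -40 - 14*(-3) = -40 + 42 = 2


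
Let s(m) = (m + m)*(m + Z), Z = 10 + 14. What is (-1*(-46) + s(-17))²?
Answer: 36864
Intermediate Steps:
Z = 24
s(m) = 2*m*(24 + m) (s(m) = (m + m)*(m + 24) = (2*m)*(24 + m) = 2*m*(24 + m))
(-1*(-46) + s(-17))² = (-1*(-46) + 2*(-17)*(24 - 17))² = (46 + 2*(-17)*7)² = (46 - 238)² = (-192)² = 36864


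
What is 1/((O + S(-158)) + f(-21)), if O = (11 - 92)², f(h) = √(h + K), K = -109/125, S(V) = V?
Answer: 800375/5124803859 - 5*I*√13670/5124803859 ≈ 0.00015618 - 1.1407e-7*I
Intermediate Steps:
K = -109/125 (K = -109*1/125 = -109/125 ≈ -0.87200)
f(h) = √(-109/125 + h) (f(h) = √(h - 109/125) = √(-109/125 + h))
O = 6561 (O = (-81)² = 6561)
1/((O + S(-158)) + f(-21)) = 1/((6561 - 158) + √(-545 + 625*(-21))/25) = 1/(6403 + √(-545 - 13125)/25) = 1/(6403 + √(-13670)/25) = 1/(6403 + (I*√13670)/25) = 1/(6403 + I*√13670/25)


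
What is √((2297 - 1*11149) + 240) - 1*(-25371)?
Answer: 25371 + 2*I*√2153 ≈ 25371.0 + 92.801*I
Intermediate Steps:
√((2297 - 1*11149) + 240) - 1*(-25371) = √((2297 - 11149) + 240) + 25371 = √(-8852 + 240) + 25371 = √(-8612) + 25371 = 2*I*√2153 + 25371 = 25371 + 2*I*√2153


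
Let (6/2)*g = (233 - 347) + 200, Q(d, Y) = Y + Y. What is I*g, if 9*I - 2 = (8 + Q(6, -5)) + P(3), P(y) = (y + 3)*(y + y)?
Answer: 344/3 ≈ 114.67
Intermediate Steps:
P(y) = 2*y*(3 + y) (P(y) = (3 + y)*(2*y) = 2*y*(3 + y))
Q(d, Y) = 2*Y
g = 86/3 (g = ((233 - 347) + 200)/3 = (-114 + 200)/3 = (⅓)*86 = 86/3 ≈ 28.667)
I = 4 (I = 2/9 + ((8 + 2*(-5)) + 2*3*(3 + 3))/9 = 2/9 + ((8 - 10) + 2*3*6)/9 = 2/9 + (-2 + 36)/9 = 2/9 + (⅑)*34 = 2/9 + 34/9 = 4)
I*g = 4*(86/3) = 344/3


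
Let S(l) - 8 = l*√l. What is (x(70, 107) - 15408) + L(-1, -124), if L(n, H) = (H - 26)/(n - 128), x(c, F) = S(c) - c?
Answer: -665160/43 + 70*√70 ≈ -14883.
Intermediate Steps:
S(l) = 8 + l^(3/2) (S(l) = 8 + l*√l = 8 + l^(3/2))
x(c, F) = 8 + c^(3/2) - c (x(c, F) = (8 + c^(3/2)) - c = 8 + c^(3/2) - c)
L(n, H) = (-26 + H)/(-128 + n)
(x(70, 107) - 15408) + L(-1, -124) = ((8 + 70^(3/2) - 1*70) - 15408) + (-26 - 124)/(-128 - 1) = ((8 + 70*√70 - 70) - 15408) - 150/(-129) = ((-62 + 70*√70) - 15408) - 1/129*(-150) = (-15470 + 70*√70) + 50/43 = -665160/43 + 70*√70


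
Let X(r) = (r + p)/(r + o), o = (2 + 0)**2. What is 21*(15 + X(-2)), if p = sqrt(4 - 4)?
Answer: 294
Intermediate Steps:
p = 0 (p = sqrt(0) = 0)
o = 4 (o = 2**2 = 4)
X(r) = r/(4 + r) (X(r) = (r + 0)/(r + 4) = r/(4 + r))
21*(15 + X(-2)) = 21*(15 - 2/(4 - 2)) = 21*(15 - 2/2) = 21*(15 - 2*1/2) = 21*(15 - 1) = 21*14 = 294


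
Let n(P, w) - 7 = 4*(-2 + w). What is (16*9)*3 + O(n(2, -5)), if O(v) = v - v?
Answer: 432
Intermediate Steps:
n(P, w) = -1 + 4*w (n(P, w) = 7 + 4*(-2 + w) = 7 + (-8 + 4*w) = -1 + 4*w)
O(v) = 0
(16*9)*3 + O(n(2, -5)) = (16*9)*3 + 0 = 144*3 + 0 = 432 + 0 = 432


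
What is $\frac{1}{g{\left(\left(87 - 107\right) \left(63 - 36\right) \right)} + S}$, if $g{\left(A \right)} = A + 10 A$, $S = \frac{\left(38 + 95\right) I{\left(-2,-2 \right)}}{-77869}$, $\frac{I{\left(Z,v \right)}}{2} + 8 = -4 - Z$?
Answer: $- \frac{77869}{462539200} \approx -0.00016835$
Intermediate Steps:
$I{\left(Z,v \right)} = -24 - 2 Z$ ($I{\left(Z,v \right)} = -16 + 2 \left(-4 - Z\right) = -16 - \left(8 + 2 Z\right) = -24 - 2 Z$)
$S = \frac{2660}{77869}$ ($S = \frac{\left(38 + 95\right) \left(-24 - -4\right)}{-77869} = 133 \left(-24 + 4\right) \left(- \frac{1}{77869}\right) = 133 \left(-20\right) \left(- \frac{1}{77869}\right) = \left(-2660\right) \left(- \frac{1}{77869}\right) = \frac{2660}{77869} \approx 0.03416$)
$g{\left(A \right)} = 11 A$
$\frac{1}{g{\left(\left(87 - 107\right) \left(63 - 36\right) \right)} + S} = \frac{1}{11 \left(87 - 107\right) \left(63 - 36\right) + \frac{2660}{77869}} = \frac{1}{11 \left(\left(-20\right) 27\right) + \frac{2660}{77869}} = \frac{1}{11 \left(-540\right) + \frac{2660}{77869}} = \frac{1}{-5940 + \frac{2660}{77869}} = \frac{1}{- \frac{462539200}{77869}} = - \frac{77869}{462539200}$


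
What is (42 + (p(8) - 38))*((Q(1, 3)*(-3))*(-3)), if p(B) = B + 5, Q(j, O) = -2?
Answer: -306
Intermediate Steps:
p(B) = 5 + B
(42 + (p(8) - 38))*((Q(1, 3)*(-3))*(-3)) = (42 + ((5 + 8) - 38))*(-2*(-3)*(-3)) = (42 + (13 - 38))*(6*(-3)) = (42 - 25)*(-18) = 17*(-18) = -306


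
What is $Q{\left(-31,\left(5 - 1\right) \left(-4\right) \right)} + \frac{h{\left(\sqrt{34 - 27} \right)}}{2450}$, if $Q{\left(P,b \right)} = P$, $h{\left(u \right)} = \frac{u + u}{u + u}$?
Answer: $- \frac{75949}{2450} \approx -31.0$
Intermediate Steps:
$h{\left(u \right)} = 1$ ($h{\left(u \right)} = \frac{2 u}{2 u} = 2 u \frac{1}{2 u} = 1$)
$Q{\left(-31,\left(5 - 1\right) \left(-4\right) \right)} + \frac{h{\left(\sqrt{34 - 27} \right)}}{2450} = -31 + 1 \cdot \frac{1}{2450} = -31 + \frac{1}{2450} = - \frac{75949}{2450}$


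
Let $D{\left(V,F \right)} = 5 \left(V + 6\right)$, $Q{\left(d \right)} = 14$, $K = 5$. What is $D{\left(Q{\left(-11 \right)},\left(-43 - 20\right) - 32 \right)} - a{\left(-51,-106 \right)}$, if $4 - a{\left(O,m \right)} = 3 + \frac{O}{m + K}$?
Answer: $\frac{10050}{101} \approx 99.505$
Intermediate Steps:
$D{\left(V,F \right)} = 30 + 5 V$ ($D{\left(V,F \right)} = 5 \left(6 + V\right) = 30 + 5 V$)
$a{\left(O,m \right)} = 1 - \frac{O}{5 + m}$ ($a{\left(O,m \right)} = 4 - \left(3 + \frac{O}{m + 5}\right) = 4 - \left(3 + \frac{O}{5 + m}\right) = 1 - \frac{O}{5 + m}$)
$D{\left(Q{\left(-11 \right)},\left(-43 - 20\right) - 32 \right)} - a{\left(-51,-106 \right)} = \left(30 + 5 \cdot 14\right) - \frac{5 - 106 - -51}{5 - 106} = \left(30 + 70\right) - \frac{5 - 106 + 51}{-101} = 100 - \left(- \frac{1}{101}\right) \left(-50\right) = 100 - \frac{50}{101} = \frac{10050}{101}$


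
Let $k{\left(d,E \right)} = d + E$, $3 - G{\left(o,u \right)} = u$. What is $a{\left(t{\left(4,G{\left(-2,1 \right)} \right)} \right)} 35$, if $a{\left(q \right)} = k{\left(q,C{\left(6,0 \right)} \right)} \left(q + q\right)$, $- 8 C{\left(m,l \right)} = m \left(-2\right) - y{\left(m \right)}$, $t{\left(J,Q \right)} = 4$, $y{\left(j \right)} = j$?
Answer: $1750$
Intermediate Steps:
$G{\left(o,u \right)} = 3 - u$
$C{\left(m,l \right)} = \frac{3 m}{8}$ ($C{\left(m,l \right)} = - \frac{m \left(-2\right) - m}{8} = - \frac{- 2 m - m}{8} = - \frac{\left(-3\right) m}{8} = \frac{3 m}{8}$)
$k{\left(d,E \right)} = E + d$
$a{\left(q \right)} = 2 q \left(\frac{9}{4} + q\right)$ ($a{\left(q \right)} = \left(\frac{3}{8} \cdot 6 + q\right) \left(q + q\right) = \left(\frac{9}{4} + q\right) 2 q = 2 q \left(\frac{9}{4} + q\right)$)
$a{\left(t{\left(4,G{\left(-2,1 \right)} \right)} \right)} 35 = \frac{1}{2} \cdot 4 \left(9 + 4 \cdot 4\right) 35 = \frac{1}{2} \cdot 4 \left(9 + 16\right) 35 = \frac{1}{2} \cdot 4 \cdot 25 \cdot 35 = 50 \cdot 35 = 1750$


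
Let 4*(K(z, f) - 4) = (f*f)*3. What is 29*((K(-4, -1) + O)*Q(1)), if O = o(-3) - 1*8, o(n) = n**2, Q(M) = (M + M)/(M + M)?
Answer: 667/4 ≈ 166.75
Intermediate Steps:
Q(M) = 1 (Q(M) = (2*M)/((2*M)) = (2*M)*(1/(2*M)) = 1)
K(z, f) = 4 + 3*f**2/4 (K(z, f) = 4 + ((f*f)*3)/4 = 4 + (f**2*3)/4 = 4 + (3*f**2)/4 = 4 + 3*f**2/4)
O = 1 (O = (-3)**2 - 1*8 = 9 - 8 = 1)
29*((K(-4, -1) + O)*Q(1)) = 29*(((4 + (3/4)*(-1)**2) + 1)*1) = 29*(((4 + (3/4)*1) + 1)*1) = 29*(((4 + 3/4) + 1)*1) = 29*((19/4 + 1)*1) = 29*((23/4)*1) = 29*(23/4) = 667/4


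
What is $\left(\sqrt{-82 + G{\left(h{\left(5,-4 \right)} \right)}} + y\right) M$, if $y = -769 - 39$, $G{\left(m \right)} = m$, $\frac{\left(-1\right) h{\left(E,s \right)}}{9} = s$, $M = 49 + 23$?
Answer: $-58176 + 72 i \sqrt{46} \approx -58176.0 + 488.33 i$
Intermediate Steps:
$M = 72$
$h{\left(E,s \right)} = - 9 s$
$y = -808$ ($y = -769 - 39 = -808$)
$\left(\sqrt{-82 + G{\left(h{\left(5,-4 \right)} \right)}} + y\right) M = \left(\sqrt{-82 - -36} - 808\right) 72 = \left(\sqrt{-82 + 36} - 808\right) 72 = \left(\sqrt{-46} - 808\right) 72 = \left(i \sqrt{46} - 808\right) 72 = \left(-808 + i \sqrt{46}\right) 72 = -58176 + 72 i \sqrt{46}$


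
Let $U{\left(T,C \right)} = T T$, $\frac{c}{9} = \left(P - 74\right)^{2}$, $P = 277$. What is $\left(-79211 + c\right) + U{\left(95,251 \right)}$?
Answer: $300695$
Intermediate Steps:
$c = 370881$ ($c = 9 \left(277 - 74\right)^{2} = 9 \cdot 203^{2} = 9 \cdot 41209 = 370881$)
$U{\left(T,C \right)} = T^{2}$
$\left(-79211 + c\right) + U{\left(95,251 \right)} = \left(-79211 + 370881\right) + 95^{2} = 291670 + 9025 = 300695$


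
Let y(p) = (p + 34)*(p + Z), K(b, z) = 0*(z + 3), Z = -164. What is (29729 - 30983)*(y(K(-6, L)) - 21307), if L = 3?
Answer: 33711282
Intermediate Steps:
K(b, z) = 0 (K(b, z) = 0*(3 + z) = 0)
y(p) = (-164 + p)*(34 + p) (y(p) = (p + 34)*(p - 164) = (34 + p)*(-164 + p) = (-164 + p)*(34 + p))
(29729 - 30983)*(y(K(-6, L)) - 21307) = (29729 - 30983)*((-5576 + 0² - 130*0) - 21307) = -1254*((-5576 + 0 + 0) - 21307) = -1254*(-5576 - 21307) = -1254*(-26883) = 33711282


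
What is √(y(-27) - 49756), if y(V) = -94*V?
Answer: I*√47218 ≈ 217.3*I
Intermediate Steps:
√(y(-27) - 49756) = √(-94*(-27) - 49756) = √(2538 - 49756) = √(-47218) = I*√47218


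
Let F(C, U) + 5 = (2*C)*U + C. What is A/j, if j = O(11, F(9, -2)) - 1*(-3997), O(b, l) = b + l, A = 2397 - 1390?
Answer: 1007/3976 ≈ 0.25327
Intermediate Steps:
F(C, U) = -5 + C + 2*C*U (F(C, U) = -5 + ((2*C)*U + C) = -5 + (2*C*U + C) = -5 + (C + 2*C*U) = -5 + C + 2*C*U)
A = 1007
j = 3976 (j = (11 + (-5 + 9 + 2*9*(-2))) - 1*(-3997) = (11 + (-5 + 9 - 36)) + 3997 = (11 - 32) + 3997 = -21 + 3997 = 3976)
A/j = 1007/3976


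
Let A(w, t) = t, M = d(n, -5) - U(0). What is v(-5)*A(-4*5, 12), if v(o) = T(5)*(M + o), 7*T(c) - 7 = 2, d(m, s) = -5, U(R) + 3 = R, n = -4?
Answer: -108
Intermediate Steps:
U(R) = -3 + R
T(c) = 9/7 (T(c) = 1 + (⅐)*2 = 1 + 2/7 = 9/7)
M = -2 (M = -5 - (-3 + 0) = -5 - 1*(-3) = -5 + 3 = -2)
v(o) = -18/7 + 9*o/7 (v(o) = 9*(-2 + o)/7 = -18/7 + 9*o/7)
v(-5)*A(-4*5, 12) = (-18/7 + (9/7)*(-5))*12 = (-18/7 - 45/7)*12 = -9*12 = -108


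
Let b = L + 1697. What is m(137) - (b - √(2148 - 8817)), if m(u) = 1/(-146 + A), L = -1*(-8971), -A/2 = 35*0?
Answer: -1557529/146 + 3*I*√741 ≈ -10668.0 + 81.664*I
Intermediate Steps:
A = 0 (A = -70*0 = -2*0 = 0)
L = 8971
m(u) = -1/146 (m(u) = 1/(-146 + 0) = 1/(-146) = -1/146)
b = 10668 (b = 8971 + 1697 = 10668)
m(137) - (b - √(2148 - 8817)) = -1/146 - (10668 - √(2148 - 8817)) = -1/146 - (10668 - √(-6669)) = -1/146 - (10668 - 3*I*√741) = -1/146 + (-10668 + 3*I*√741) = -1557529/146 + 3*I*√741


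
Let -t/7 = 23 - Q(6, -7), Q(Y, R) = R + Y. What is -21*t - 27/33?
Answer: 38799/11 ≈ 3527.2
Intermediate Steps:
t = -168 (t = -7*(23 - (-7 + 6)) = -7*(23 - 1*(-1)) = -7*(23 + 1) = -7*24 = -168)
-21*t - 27/33 = -21*(-168) - 27/33 = 3528 - 27*1/33 = 3528 - 9/11 = 38799/11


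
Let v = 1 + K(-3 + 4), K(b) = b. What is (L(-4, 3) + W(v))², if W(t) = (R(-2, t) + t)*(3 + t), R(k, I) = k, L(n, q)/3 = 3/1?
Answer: 81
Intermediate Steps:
L(n, q) = 9 (L(n, q) = 3*(3/1) = 3*(3*1) = 3*3 = 9)
v = 2 (v = 1 + (-3 + 4) = 1 + 1 = 2)
W(t) = (-2 + t)*(3 + t)
(L(-4, 3) + W(v))² = (9 + (-6 + 2 + 2²))² = (9 + (-6 + 2 + 4))² = (9 + 0)² = 9² = 81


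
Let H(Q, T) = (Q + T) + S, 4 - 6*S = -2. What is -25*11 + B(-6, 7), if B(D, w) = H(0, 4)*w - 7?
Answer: -247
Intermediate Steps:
S = 1 (S = 2/3 - 1/6*(-2) = 2/3 + 1/3 = 1)
H(Q, T) = 1 + Q + T (H(Q, T) = (Q + T) + 1 = 1 + Q + T)
B(D, w) = -7 + 5*w (B(D, w) = (1 + 0 + 4)*w - 7 = 5*w - 7 = -7 + 5*w)
-25*11 + B(-6, 7) = -25*11 + (-7 + 5*7) = -275 + (-7 + 35) = -275 + 28 = -247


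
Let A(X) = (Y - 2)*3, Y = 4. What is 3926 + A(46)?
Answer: 3932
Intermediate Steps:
A(X) = 6 (A(X) = (4 - 2)*3 = 2*3 = 6)
3926 + A(46) = 3926 + 6 = 3932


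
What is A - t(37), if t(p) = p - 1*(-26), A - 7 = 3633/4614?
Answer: -84917/1538 ≈ -55.213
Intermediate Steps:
A = 11977/1538 (A = 7 + 3633/4614 = 7 + 3633*(1/4614) = 7 + 1211/1538 = 11977/1538 ≈ 7.7874)
t(p) = 26 + p (t(p) = p + 26 = 26 + p)
A - t(37) = 11977/1538 - (26 + 37) = 11977/1538 - 1*63 = 11977/1538 - 63 = -84917/1538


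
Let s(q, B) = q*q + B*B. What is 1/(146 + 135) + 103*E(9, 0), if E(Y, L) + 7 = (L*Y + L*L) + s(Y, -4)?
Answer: 2604871/281 ≈ 9270.0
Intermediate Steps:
s(q, B) = B² + q² (s(q, B) = q² + B² = B² + q²)
E(Y, L) = 9 + L² + Y² + L*Y (E(Y, L) = -7 + ((L*Y + L*L) + ((-4)² + Y²)) = -7 + ((L*Y + L²) + (16 + Y²)) = -7 + ((L² + L*Y) + (16 + Y²)) = -7 + (16 + L² + Y² + L*Y) = 9 + L² + Y² + L*Y)
1/(146 + 135) + 103*E(9, 0) = 1/(146 + 135) + 103*(9 + 0² + 9² + 0*9) = 1/281 + 103*(9 + 0 + 81 + 0) = 1/281 + 103*90 = 1/281 + 9270 = 2604871/281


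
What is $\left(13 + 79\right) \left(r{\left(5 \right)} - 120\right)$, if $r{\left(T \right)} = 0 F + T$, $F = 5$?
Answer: $-10580$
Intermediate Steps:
$r{\left(T \right)} = T$ ($r{\left(T \right)} = 0 \cdot 5 + T = 0 + T = T$)
$\left(13 + 79\right) \left(r{\left(5 \right)} - 120\right) = \left(13 + 79\right) \left(5 - 120\right) = 92 \left(-115\right) = -10580$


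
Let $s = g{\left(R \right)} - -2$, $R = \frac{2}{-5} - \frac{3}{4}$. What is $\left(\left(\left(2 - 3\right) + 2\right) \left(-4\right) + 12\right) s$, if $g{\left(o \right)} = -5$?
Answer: $-24$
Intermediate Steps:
$R = - \frac{23}{20}$ ($R = 2 \left(- \frac{1}{5}\right) - \frac{3}{4} = - \frac{2}{5} - \frac{3}{4} = - \frac{23}{20} \approx -1.15$)
$s = -3$ ($s = -5 - -2 = -5 + 2 = -3$)
$\left(\left(\left(2 - 3\right) + 2\right) \left(-4\right) + 12\right) s = \left(\left(\left(2 - 3\right) + 2\right) \left(-4\right) + 12\right) \left(-3\right) = \left(\left(-1 + 2\right) \left(-4\right) + 12\right) \left(-3\right) = \left(1 \left(-4\right) + 12\right) \left(-3\right) = \left(-4 + 12\right) \left(-3\right) = 8 \left(-3\right) = -24$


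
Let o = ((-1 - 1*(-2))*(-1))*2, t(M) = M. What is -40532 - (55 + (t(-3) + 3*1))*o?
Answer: -40422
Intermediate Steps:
o = -2 (o = ((-1 + 2)*(-1))*2 = (1*(-1))*2 = -1*2 = -2)
-40532 - (55 + (t(-3) + 3*1))*o = -40532 - (55 + (-3 + 3*1))*(-2) = -40532 - (55 + (-3 + 3))*(-2) = -40532 - (55 + 0)*(-2) = -40532 - 55*(-2) = -40532 - 1*(-110) = -40532 + 110 = -40422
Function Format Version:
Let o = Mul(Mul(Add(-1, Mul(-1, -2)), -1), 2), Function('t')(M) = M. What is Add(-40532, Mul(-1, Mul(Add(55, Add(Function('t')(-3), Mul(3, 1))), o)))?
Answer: -40422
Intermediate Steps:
o = -2 (o = Mul(Mul(Add(-1, 2), -1), 2) = Mul(Mul(1, -1), 2) = Mul(-1, 2) = -2)
Add(-40532, Mul(-1, Mul(Add(55, Add(Function('t')(-3), Mul(3, 1))), o))) = Add(-40532, Mul(-1, Mul(Add(55, Add(-3, Mul(3, 1))), -2))) = Add(-40532, Mul(-1, Mul(Add(55, Add(-3, 3)), -2))) = Add(-40532, Mul(-1, Mul(Add(55, 0), -2))) = Add(-40532, Mul(-1, Mul(55, -2))) = Add(-40532, Mul(-1, -110)) = Add(-40532, 110) = -40422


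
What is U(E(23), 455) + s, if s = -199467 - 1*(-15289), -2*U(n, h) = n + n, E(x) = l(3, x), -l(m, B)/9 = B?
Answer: -183971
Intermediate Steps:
l(m, B) = -9*B
E(x) = -9*x
U(n, h) = -n (U(n, h) = -(n + n)/2 = -n)
s = -184178 (s = -199467 + 15289 = -184178)
U(E(23), 455) + s = -(-9)*23 - 184178 = -1*(-207) - 184178 = 207 - 184178 = -183971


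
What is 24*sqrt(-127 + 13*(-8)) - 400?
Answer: -400 + 24*I*sqrt(231) ≈ -400.0 + 364.77*I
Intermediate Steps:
24*sqrt(-127 + 13*(-8)) - 400 = 24*sqrt(-127 - 104) - 400 = 24*sqrt(-231) - 400 = 24*(I*sqrt(231)) - 400 = 24*I*sqrt(231) - 400 = -400 + 24*I*sqrt(231)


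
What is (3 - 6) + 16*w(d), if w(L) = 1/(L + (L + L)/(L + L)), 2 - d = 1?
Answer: 5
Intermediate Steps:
d = 1 (d = 2 - 1*1 = 2 - 1 = 1)
w(L) = 1/(1 + L) (w(L) = 1/(L + (2*L)/((2*L))) = 1/(L + (2*L)*(1/(2*L))) = 1/(L + 1) = 1/(1 + L))
(3 - 6) + 16*w(d) = (3 - 6) + 16/(1 + 1) = -3 + 16/2 = -3 + 16*(½) = -3 + 8 = 5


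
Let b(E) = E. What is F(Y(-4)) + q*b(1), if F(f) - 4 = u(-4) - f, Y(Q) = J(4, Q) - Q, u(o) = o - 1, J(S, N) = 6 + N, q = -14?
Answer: -21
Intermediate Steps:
u(o) = -1 + o
Y(Q) = 6 (Y(Q) = (6 + Q) - Q = 6)
F(f) = -1 - f (F(f) = 4 + ((-1 - 4) - f) = 4 + (-5 - f) = -1 - f)
F(Y(-4)) + q*b(1) = (-1 - 1*6) - 14*1 = (-1 - 6) - 14 = -7 - 14 = -21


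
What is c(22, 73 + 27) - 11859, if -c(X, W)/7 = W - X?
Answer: -12405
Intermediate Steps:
c(X, W) = -7*W + 7*X (c(X, W) = -7*(W - X) = -7*W + 7*X)
c(22, 73 + 27) - 11859 = (-7*(73 + 27) + 7*22) - 11859 = (-7*100 + 154) - 11859 = (-700 + 154) - 11859 = -546 - 11859 = -12405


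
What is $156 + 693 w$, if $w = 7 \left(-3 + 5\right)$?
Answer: $9858$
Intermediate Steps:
$w = 14$ ($w = 7 \cdot 2 = 14$)
$156 + 693 w = 156 + 693 \cdot 14 = 156 + 9702 = 9858$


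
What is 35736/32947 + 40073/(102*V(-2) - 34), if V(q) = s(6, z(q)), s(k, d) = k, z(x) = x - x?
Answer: 1340940539/19043366 ≈ 70.415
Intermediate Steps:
z(x) = 0
V(q) = 6
35736/32947 + 40073/(102*V(-2) - 34) = 35736/32947 + 40073/(102*6 - 34) = 35736*(1/32947) + 40073/(612 - 34) = 35736/32947 + 40073/578 = 1340940539/19043366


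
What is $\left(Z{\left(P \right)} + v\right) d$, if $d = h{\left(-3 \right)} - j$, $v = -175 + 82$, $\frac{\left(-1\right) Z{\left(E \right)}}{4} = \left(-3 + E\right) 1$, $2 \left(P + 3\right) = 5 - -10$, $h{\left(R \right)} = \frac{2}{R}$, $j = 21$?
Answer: $2145$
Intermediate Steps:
$P = \frac{9}{2}$ ($P = -3 + \frac{5 - -10}{2} = -3 + \frac{5 + 10}{2} = -3 + \frac{1}{2} \cdot 15 = -3 + \frac{15}{2} = \frac{9}{2} \approx 4.5$)
$Z{\left(E \right)} = 12 - 4 E$ ($Z{\left(E \right)} = - 4 \left(-3 + E\right) 1 = - 4 \left(-3 + E\right) = 12 - 4 E$)
$v = -93$
$d = - \frac{65}{3}$ ($d = \frac{2}{-3} - 21 = 2 \left(- \frac{1}{3}\right) - 21 = - \frac{2}{3} - 21 = - \frac{65}{3} \approx -21.667$)
$\left(Z{\left(P \right)} + v\right) d = \left(\left(12 - 18\right) - 93\right) \left(- \frac{65}{3}\right) = \left(-6 - 93\right) \left(- \frac{65}{3}\right) = \left(-99\right) \left(- \frac{65}{3}\right) = 2145$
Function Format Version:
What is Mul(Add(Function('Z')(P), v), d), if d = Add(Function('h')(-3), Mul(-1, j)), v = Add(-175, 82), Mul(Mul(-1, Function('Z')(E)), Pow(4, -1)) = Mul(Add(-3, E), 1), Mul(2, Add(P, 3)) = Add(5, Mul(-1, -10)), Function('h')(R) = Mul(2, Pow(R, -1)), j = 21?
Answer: 2145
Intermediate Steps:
P = Rational(9, 2) (P = Add(-3, Mul(Rational(1, 2), Add(5, Mul(-1, -10)))) = Add(-3, Mul(Rational(1, 2), Add(5, 10))) = Add(-3, Mul(Rational(1, 2), 15)) = Add(-3, Rational(15, 2)) = Rational(9, 2) ≈ 4.5000)
Function('Z')(E) = Add(12, Mul(-4, E)) (Function('Z')(E) = Mul(-4, Mul(Add(-3, E), 1)) = Mul(-4, Add(-3, E)) = Add(12, Mul(-4, E)))
v = -93
d = Rational(-65, 3) (d = Add(Mul(2, Pow(-3, -1)), Mul(-1, 21)) = Add(Mul(2, Rational(-1, 3)), -21) = Add(Rational(-2, 3), -21) = Rational(-65, 3) ≈ -21.667)
Mul(Add(Function('Z')(P), v), d) = Mul(Add(Add(12, Mul(-4, Rational(9, 2))), -93), Rational(-65, 3)) = Mul(Add(Add(12, -18), -93), Rational(-65, 3)) = Mul(Add(-6, -93), Rational(-65, 3)) = Mul(-99, Rational(-65, 3)) = 2145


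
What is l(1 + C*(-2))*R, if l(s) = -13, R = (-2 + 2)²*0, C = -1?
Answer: 0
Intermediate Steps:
R = 0 (R = 0²*0 = 0*0 = 0)
l(1 + C*(-2))*R = -13*0 = 0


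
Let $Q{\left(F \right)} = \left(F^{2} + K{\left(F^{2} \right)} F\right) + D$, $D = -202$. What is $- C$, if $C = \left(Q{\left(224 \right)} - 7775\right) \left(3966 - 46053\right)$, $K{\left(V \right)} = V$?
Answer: $474809667201$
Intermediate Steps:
$Q{\left(F \right)} = -202 + F^{2} + F^{3}$ ($Q{\left(F \right)} = \left(F^{2} + F^{2} F\right) - 202 = \left(F^{2} + F^{3}\right) - 202 = -202 + F^{2} + F^{3}$)
$C = -474809667201$ ($C = \left(\left(-202 + 224^{2} + 224^{3}\right) - 7775\right) \left(3966 - 46053\right) = \left(\left(-202 + 50176 + 11239424\right) - 7775\right) \left(-42087\right) = \left(11289398 - 7775\right) \left(-42087\right) = 11281623 \left(-42087\right) = -474809667201$)
$- C = \left(-1\right) \left(-474809667201\right) = 474809667201$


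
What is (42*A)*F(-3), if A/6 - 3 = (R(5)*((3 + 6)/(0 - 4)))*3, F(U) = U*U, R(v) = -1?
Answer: 22113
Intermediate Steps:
F(U) = U**2
A = 117/2 (A = 18 + 6*(-(3 + 6)/(0 - 4)*3) = 18 + 6*(-9/(-4)*3) = 18 + 6*(-9*(-1)/4*3) = 18 + 6*(-1*(-9/4)*3) = 18 + 6*((9/4)*3) = 18 + 6*(27/4) = 18 + 81/2 = 117/2 ≈ 58.500)
(42*A)*F(-3) = (42*(117/2))*(-3)**2 = 2457*9 = 22113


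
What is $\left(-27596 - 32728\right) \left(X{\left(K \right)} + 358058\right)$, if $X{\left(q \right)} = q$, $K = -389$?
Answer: $-21576024756$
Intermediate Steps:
$\left(-27596 - 32728\right) \left(X{\left(K \right)} + 358058\right) = \left(-27596 - 32728\right) \left(-389 + 358058\right) = \left(-60324\right) 357669 = -21576024756$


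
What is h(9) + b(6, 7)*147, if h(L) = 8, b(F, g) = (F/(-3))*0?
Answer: 8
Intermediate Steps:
b(F, g) = 0 (b(F, g) = (F*(-⅓))*0 = -F/3*0 = 0)
h(9) + b(6, 7)*147 = 8 + 0*147 = 8 + 0 = 8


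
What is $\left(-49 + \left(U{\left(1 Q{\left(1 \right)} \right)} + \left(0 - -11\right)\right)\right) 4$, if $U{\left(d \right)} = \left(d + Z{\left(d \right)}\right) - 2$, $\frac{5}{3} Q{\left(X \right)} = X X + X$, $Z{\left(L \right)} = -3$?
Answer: $- \frac{836}{5} \approx -167.2$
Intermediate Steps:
$Q{\left(X \right)} = \frac{3 X}{5} + \frac{3 X^{2}}{5}$ ($Q{\left(X \right)} = \frac{3 \left(X X + X\right)}{5} = \frac{3 \left(X^{2} + X\right)}{5} = \frac{3 \left(X + X^{2}\right)}{5} = \frac{3 X}{5} + \frac{3 X^{2}}{5}$)
$U{\left(d \right)} = -5 + d$ ($U{\left(d \right)} = \left(d - 3\right) - 2 = \left(-3 + d\right) - 2 = -5 + d$)
$\left(-49 + \left(U{\left(1 Q{\left(1 \right)} \right)} + \left(0 - -11\right)\right)\right) 4 = \left(-49 + \left(\left(-5 + 1 \cdot \frac{3}{5} \cdot 1 \left(1 + 1\right)\right) + \left(0 - -11\right)\right)\right) 4 = \left(-49 + \left(\left(-5 + 1 \cdot \frac{3}{5} \cdot 1 \cdot 2\right) + \left(0 + 11\right)\right)\right) 4 = \left(-49 + \left(\left(-5 + 1 \cdot \frac{6}{5}\right) + 11\right)\right) 4 = \left(-49 + \left(\left(-5 + \frac{6}{5}\right) + 11\right)\right) 4 = \left(-49 + \left(- \frac{19}{5} + 11\right)\right) 4 = \left(-49 + \frac{36}{5}\right) 4 = \left(- \frac{209}{5}\right) 4 = - \frac{836}{5}$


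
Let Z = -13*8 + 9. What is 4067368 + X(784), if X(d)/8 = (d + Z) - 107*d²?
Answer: -522072656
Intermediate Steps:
Z = -95 (Z = -104 + 9 = -95)
X(d) = -760 - 856*d² + 8*d (X(d) = 8*((d - 95) - 107*d²) = 8*((-95 + d) - 107*d²) = 8*(-95 + d - 107*d²) = -760 - 856*d² + 8*d)
4067368 + X(784) = 4067368 + (-760 - 856*784² + 8*784) = 4067368 + (-760 - 856*614656 + 6272) = 4067368 + (-760 - 526145536 + 6272) = 4067368 - 526140024 = -522072656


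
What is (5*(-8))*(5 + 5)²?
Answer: -4000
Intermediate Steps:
(5*(-8))*(5 + 5)² = -40*10² = -40*100 = -4000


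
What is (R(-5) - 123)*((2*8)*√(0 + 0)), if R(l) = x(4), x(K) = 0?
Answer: 0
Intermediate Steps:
R(l) = 0
(R(-5) - 123)*((2*8)*√(0 + 0)) = (0 - 123)*((2*8)*√(0 + 0)) = -1968*√0 = -1968*0 = -123*0 = 0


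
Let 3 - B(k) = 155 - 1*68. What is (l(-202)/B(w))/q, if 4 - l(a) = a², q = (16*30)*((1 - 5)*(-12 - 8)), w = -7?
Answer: 17/1344 ≈ 0.012649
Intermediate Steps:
B(k) = -84 (B(k) = 3 - (155 - 1*68) = 3 - (155 - 68) = 3 - 1*87 = 3 - 87 = -84)
q = 38400 (q = 480*(-4*(-20)) = 480*80 = 38400)
l(a) = 4 - a²
(l(-202)/B(w))/q = ((4 - 1*(-202)²)/(-84))/38400 = ((4 - 1*40804)*(-1/84))*(1/38400) = ((4 - 40804)*(-1/84))*(1/38400) = -40800*(-1/84)*(1/38400) = (3400/7)*(1/38400) = 17/1344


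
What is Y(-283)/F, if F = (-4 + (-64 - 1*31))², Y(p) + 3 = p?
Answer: -26/891 ≈ -0.029181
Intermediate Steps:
Y(p) = -3 + p
F = 9801 (F = (-4 + (-64 - 31))² = (-4 - 95)² = (-99)² = 9801)
Y(-283)/F = (-3 - 283)/9801 = -286*1/9801 = -26/891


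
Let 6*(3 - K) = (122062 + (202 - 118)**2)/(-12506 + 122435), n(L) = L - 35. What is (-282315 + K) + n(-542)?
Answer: -93293179202/329787 ≈ -2.8289e+5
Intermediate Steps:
n(L) = -35 + L
K = 924802/329787 (K = 3 - (122062 + (202 - 118)**2)/(6*(-12506 + 122435)) = 3 - (122062 + 84**2)/(6*109929) = 3 - (122062 + 7056)/(6*109929) = 3 - 64559/(3*109929) = 3 - 1/6*129118/109929 = 3 - 64559/329787 = 924802/329787 ≈ 2.8042)
(-282315 + K) + n(-542) = (-282315 + 924802/329787) + (-35 - 542) = -93102892103/329787 - 577 = -93293179202/329787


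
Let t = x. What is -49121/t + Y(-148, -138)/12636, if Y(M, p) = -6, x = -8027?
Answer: 103440799/16904862 ≈ 6.1190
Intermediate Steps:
t = -8027
-49121/t + Y(-148, -138)/12636 = -49121/(-8027) - 6/12636 = -49121*(-1/8027) - 6*1/12636 = 49121/8027 - 1/2106 = 103440799/16904862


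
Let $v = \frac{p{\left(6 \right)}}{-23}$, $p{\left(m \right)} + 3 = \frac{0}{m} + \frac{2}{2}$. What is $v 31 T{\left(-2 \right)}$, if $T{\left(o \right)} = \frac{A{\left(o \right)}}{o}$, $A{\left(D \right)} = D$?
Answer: $\frac{62}{23} \approx 2.6957$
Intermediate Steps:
$T{\left(o \right)} = 1$ ($T{\left(o \right)} = \frac{o}{o} = 1$)
$p{\left(m \right)} = -2$ ($p{\left(m \right)} = -3 + \left(\frac{0}{m} + \frac{2}{2}\right) = -3 + \left(0 + 2 \cdot \frac{1}{2}\right) = -3 + \left(0 + 1\right) = -3 + 1 = -2$)
$v = \frac{2}{23}$ ($v = - \frac{2}{-23} = \left(-2\right) \left(- \frac{1}{23}\right) = \frac{2}{23} \approx 0.086957$)
$v 31 T{\left(-2 \right)} = \frac{2}{23} \cdot 31 \cdot 1 = \frac{62}{23} \cdot 1 = \frac{62}{23}$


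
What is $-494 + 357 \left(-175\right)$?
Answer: $-62969$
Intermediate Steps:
$-494 + 357 \left(-175\right) = -494 - 62475 = -62969$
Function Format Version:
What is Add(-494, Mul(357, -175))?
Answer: -62969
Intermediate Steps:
Add(-494, Mul(357, -175)) = Add(-494, -62475) = -62969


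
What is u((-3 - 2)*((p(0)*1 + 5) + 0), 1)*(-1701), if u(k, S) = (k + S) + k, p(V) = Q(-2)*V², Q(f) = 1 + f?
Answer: 83349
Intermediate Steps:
p(V) = -V² (p(V) = (1 - 2)*V² = -V²)
u(k, S) = S + 2*k (u(k, S) = (S + k) + k = S + 2*k)
u((-3 - 2)*((p(0)*1 + 5) + 0), 1)*(-1701) = (1 + 2*((-3 - 2)*((-1*0²*1 + 5) + 0)))*(-1701) = (1 + 2*(-5*((-1*0*1 + 5) + 0)))*(-1701) = (1 + 2*(-5*((0*1 + 5) + 0)))*(-1701) = (1 + 2*(-5*((0 + 5) + 0)))*(-1701) = (1 + 2*(-5*(5 + 0)))*(-1701) = (1 + 2*(-5*5))*(-1701) = (1 + 2*(-25))*(-1701) = (1 - 50)*(-1701) = -49*(-1701) = 83349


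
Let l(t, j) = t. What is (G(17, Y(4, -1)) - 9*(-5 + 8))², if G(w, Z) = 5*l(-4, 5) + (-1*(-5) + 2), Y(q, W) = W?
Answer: 1600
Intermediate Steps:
G(w, Z) = -13 (G(w, Z) = 5*(-4) + (-1*(-5) + 2) = -20 + (5 + 2) = -20 + 7 = -13)
(G(17, Y(4, -1)) - 9*(-5 + 8))² = (-13 - 9*(-5 + 8))² = (-13 - 9*3)² = (-13 - 27)² = (-40)² = 1600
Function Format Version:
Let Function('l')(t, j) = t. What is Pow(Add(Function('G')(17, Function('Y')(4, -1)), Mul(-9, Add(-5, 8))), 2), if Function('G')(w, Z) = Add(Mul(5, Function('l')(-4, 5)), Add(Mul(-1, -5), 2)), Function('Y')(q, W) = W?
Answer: 1600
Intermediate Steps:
Function('G')(w, Z) = -13 (Function('G')(w, Z) = Add(Mul(5, -4), Add(Mul(-1, -5), 2)) = Add(-20, Add(5, 2)) = Add(-20, 7) = -13)
Pow(Add(Function('G')(17, Function('Y')(4, -1)), Mul(-9, Add(-5, 8))), 2) = Pow(Add(-13, Mul(-9, Add(-5, 8))), 2) = Pow(Add(-13, Mul(-9, 3)), 2) = Pow(Add(-13, -27), 2) = Pow(-40, 2) = 1600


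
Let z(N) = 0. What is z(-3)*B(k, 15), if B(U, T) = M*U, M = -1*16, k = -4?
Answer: 0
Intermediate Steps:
M = -16
B(U, T) = -16*U
z(-3)*B(k, 15) = 0*(-16*(-4)) = 0*64 = 0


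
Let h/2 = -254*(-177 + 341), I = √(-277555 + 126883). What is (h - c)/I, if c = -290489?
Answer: -69059*I*√9417/12556 ≈ -533.73*I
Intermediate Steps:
I = 4*I*√9417 (I = √(-150672) = 4*I*√9417 ≈ 388.17*I)
h = -83312 (h = 2*(-254*(-177 + 341)) = 2*(-254*164) = 2*(-41656) = -83312)
(h - c)/I = (-83312 - 1*(-290489))/((4*I*√9417)) = (-83312 + 290489)*(-I*√9417/37668) = 207177*(-I*√9417/37668) = -69059*I*√9417/12556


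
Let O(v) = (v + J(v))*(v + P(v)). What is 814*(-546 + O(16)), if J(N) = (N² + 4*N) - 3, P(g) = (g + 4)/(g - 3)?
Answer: 56024364/13 ≈ 4.3096e+6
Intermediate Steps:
P(g) = (4 + g)/(-3 + g)
J(N) = -3 + N² + 4*N
O(v) = (v + (4 + v)/(-3 + v))*(-3 + v² + 5*v) (O(v) = (v + (-3 + v² + 4*v))*(v + (4 + v)/(-3 + v)) = (-3 + v² + 5*v)*(v + (4 + v)/(-3 + v)) = (v + (4 + v)/(-3 + v))*(-3 + v² + 5*v))
814*(-546 + O(16)) = 814*(-546 + (-12 + 16⁴ - 9*16² + 3*16³ + 26*16)/(-3 + 16)) = 814*(-546 + (-12 + 65536 - 9*256 + 3*4096 + 416)/13) = 814*(-546 + (-12 + 65536 - 2304 + 12288 + 416)/13) = 814*(-546 + (1/13)*75924) = 814*(-546 + 75924/13) = 814*(68826/13) = 56024364/13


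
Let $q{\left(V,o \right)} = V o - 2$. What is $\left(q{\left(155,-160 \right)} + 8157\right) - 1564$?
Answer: $-18209$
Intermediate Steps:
$q{\left(V,o \right)} = -2 + V o$
$\left(q{\left(155,-160 \right)} + 8157\right) - 1564 = \left(\left(-2 + 155 \left(-160\right)\right) + 8157\right) - 1564 = \left(\left(-2 - 24800\right) + 8157\right) - 1564 = \left(-24802 + 8157\right) - 1564 = -16645 - 1564 = -18209$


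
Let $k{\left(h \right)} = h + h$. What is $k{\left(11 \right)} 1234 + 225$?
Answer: $27373$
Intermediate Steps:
$k{\left(h \right)} = 2 h$
$k{\left(11 \right)} 1234 + 225 = 2 \cdot 11 \cdot 1234 + 225 = 22 \cdot 1234 + 225 = 27148 + 225 = 27373$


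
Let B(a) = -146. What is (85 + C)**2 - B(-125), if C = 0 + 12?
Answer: 9555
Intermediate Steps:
C = 12
(85 + C)**2 - B(-125) = (85 + 12)**2 - 1*(-146) = 97**2 + 146 = 9409 + 146 = 9555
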